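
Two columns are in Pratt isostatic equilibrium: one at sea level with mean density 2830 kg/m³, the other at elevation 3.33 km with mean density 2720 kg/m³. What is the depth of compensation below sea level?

ρ_ref D = ρ (D + h) → D (ρ_ref − ρ) = ρ h.
D = ρ h/(ρ_ref − ρ) = 2720 × 3.33 km/(2830 − 2720) = 82.3 km.

82.3 km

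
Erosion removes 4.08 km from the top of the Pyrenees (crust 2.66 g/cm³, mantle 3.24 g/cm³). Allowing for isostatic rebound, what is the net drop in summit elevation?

0.73 km

Rebound u = e ρ_c/ρ_m = 4.08 km × 2.66/3.24 = 3.35 km.
Net surface drop = e − u = 4.08 km − 3.35 km = e (ρ_m − ρ_c)/ρ_m = 0.73 km.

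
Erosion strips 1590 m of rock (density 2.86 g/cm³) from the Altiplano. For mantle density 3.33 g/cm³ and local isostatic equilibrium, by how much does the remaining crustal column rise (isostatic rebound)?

Unloading: uplift u = e ρ_c/ρ_m = 1590 m × 2.86/3.33 = 1370 m.

1370 m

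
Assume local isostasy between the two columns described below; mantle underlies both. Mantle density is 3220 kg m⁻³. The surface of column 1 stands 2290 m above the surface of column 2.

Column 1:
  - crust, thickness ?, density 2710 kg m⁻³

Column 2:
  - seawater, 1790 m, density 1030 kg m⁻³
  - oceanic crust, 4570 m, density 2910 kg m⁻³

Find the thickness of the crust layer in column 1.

Take the compensation level at the base of the deeper column (depth z_c below the surface of column 1) and equate Σ ρ_i t_i down to z_c; mantle fills any gap and the z_c terms cancel.
Column 1: x×2710 + (z_c − 0 − x)×3220
Column 2: 2290×0 + 1790×1030 + 4570×2910 + (z_c − 2290 − 6360)×3220
The z_c×3220 term appears on both sides and cancels. Collect the known terms of each column as K = Σ(ρt)_known − 3220 × (depth of known layers): K_1 = 0 − 3220×0 = 0; K_2 = 15142400 − 3220×(2290 + 6360) = −12710600.
Balance: K_1 − x×(3220 − 2710) = K_2, so x = (K_1 − K_2)/(3220 − 2710) = 12710600/510 = 24900 m.

24900 m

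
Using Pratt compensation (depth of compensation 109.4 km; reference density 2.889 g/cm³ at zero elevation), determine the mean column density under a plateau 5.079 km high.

2.76 g/cm³

Pratt balance: ρ_ref D = ρ (D + h).
ρ = ρ_ref D/(D + h) = 2.889 × 109.4 km/(109.4 km + 5.079 km) = 2.76 g/cm³.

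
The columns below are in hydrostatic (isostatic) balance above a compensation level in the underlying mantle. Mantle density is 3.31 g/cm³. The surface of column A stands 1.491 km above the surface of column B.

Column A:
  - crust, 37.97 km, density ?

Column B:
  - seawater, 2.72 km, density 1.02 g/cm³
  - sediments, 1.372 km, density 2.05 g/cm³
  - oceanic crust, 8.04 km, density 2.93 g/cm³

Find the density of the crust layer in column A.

2.89 g/cm³

Take the compensation level at the base of the deeper column (depth z_c below the surface of column A) and equate Σ ρ_i t_i down to z_c; mantle fills any gap and the z_c terms cancel.
Column A: 37.97×ρ + (z_c − 37.97)×3.31
Column B: 1.491×0 + 2.72×1.02 + 1.372×2.05 + 8.04×2.93 + (z_c − 1.491 − 12.132)×3.31
The z_c×3.31 term appears on both sides and cancels. Collect the known terms of each column as K = Σ(ρt)_known − 3.31 × (depth of known layers): K_A = 0 − 3.31×37.97 = −125.6807; K_B = 29.1442 − 3.31×(1.491 + 12.132) = −15.94793.
Balance: K_A + 37.97×ρ = K_B, so ρ = (K_B − K_A)/37.97 = 109.733/37.97 = 2.89 g/cm³.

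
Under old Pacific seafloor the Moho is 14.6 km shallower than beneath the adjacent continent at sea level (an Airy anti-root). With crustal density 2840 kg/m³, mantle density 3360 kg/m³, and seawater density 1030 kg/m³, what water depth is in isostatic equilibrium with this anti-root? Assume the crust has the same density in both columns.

4.19 km

Replacing a thickness d of crust by seawater at the top must be balanced by replacing crust with mantle at the base: d (ρ_c − ρ_w) = a (ρ_m − ρ_c).
d = a (ρ_m − ρ_c)/(ρ_c − ρ_w) = 14.6 km × 520/1810 = 4.19 km.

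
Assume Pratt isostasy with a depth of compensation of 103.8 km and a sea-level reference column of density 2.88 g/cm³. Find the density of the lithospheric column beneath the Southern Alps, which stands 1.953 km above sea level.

2.83 g/cm³

Pratt balance: ρ_ref D = ρ (D + h).
ρ = ρ_ref D/(D + h) = 2.88 × 103.8 km/(103.8 km + 1.953 km) = 2.83 g/cm³.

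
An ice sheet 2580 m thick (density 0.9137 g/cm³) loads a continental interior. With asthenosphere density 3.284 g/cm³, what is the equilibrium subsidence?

Isostatic balance requires: the ice load ρ_ice t is balanced by mantle displaced below, ρ_m s.
s = t ρ_ice / ρ_m = 2580 m × 0.9137/3.284 = 718 m.

718 m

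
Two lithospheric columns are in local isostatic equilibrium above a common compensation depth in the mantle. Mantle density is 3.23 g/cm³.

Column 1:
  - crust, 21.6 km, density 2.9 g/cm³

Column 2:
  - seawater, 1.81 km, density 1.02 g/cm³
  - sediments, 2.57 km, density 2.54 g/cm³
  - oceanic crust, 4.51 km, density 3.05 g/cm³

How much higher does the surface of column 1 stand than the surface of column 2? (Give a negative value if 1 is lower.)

For any compensation level in the mantle, the mantle terms cancel and isostasy reduces to e = (Σt_1 − Σt_2) − (Σ(ρt)_1 − Σ(ρt)_2) / ρ_m.
Σt_1 = 21.6 km; Σt_2 = 8.89 km; Σ(ρt)_1 = 62.64; Σ(ρt)_2 = 22.1295 (in km·g/cm³).
e = (21.6 − 8.89) − (62.64 − 22.1295) / 3.23 = 0.168 km.

0.168 km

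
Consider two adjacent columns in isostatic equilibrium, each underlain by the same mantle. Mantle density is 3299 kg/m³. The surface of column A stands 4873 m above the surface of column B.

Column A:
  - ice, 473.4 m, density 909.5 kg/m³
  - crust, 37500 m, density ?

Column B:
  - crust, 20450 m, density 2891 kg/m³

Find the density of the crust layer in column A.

Take the compensation level at the base of the deeper column (depth z_c below the surface of column A) and equate Σ ρ_i t_i down to z_c; mantle fills any gap and the z_c terms cancel.
Column A: 473.4×909.5 + 37500×ρ + (z_c − 37973.4)×3299
Column B: 4873×0 + 20450×2891 + (z_c − 4873 − 20450)×3299
The z_c×3299 term appears on both sides and cancels. Collect the known terms of each column as K = Σ(ρt)_known − 3299 × (depth of known layers): K_A = 430557.3 − 3299×37973.4 = −124843689; K_B = 59120950 − 3299×(4873 + 20450) = −24419627.
Balance: K_A + 37500×ρ = K_B, so ρ = (K_B − K_A)/37500 = 100424000/37500 = 2680 kg/m³.

2680 kg/m³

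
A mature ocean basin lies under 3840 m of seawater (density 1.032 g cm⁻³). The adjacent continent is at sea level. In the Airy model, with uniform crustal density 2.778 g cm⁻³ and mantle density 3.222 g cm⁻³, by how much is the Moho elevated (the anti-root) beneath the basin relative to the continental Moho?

Isostatic balance requires: replacing crust with seawater at the top is compensated by replacing crust with mantle at the base: d (ρ_c − ρ_w) = a (ρ_m − ρ_c).
a = d (ρ_c − ρ_w)/(ρ_m − ρ_c) = 3840 m × 1.746/0.444 = 15100 m.

15100 m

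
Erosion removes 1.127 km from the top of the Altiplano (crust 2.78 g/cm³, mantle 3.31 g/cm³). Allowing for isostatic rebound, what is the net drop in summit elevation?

Rebound u = e ρ_c/ρ_m = 1.127 km × 2.78/3.31 = 0.9465 km.
Net surface drop = e − u = 1.127 km − 0.9465 km = e (ρ_m − ρ_c)/ρ_m = 0.18 km.

0.18 km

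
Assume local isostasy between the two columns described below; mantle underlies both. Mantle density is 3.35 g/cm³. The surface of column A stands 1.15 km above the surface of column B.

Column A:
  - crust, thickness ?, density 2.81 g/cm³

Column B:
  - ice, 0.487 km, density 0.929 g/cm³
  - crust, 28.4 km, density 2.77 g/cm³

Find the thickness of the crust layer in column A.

39.8 km

Take the compensation level at the base of the deeper column (depth z_c below the surface of column A) and equate Σ ρ_i t_i down to z_c; mantle fills any gap and the z_c terms cancel.
Column A: x×2.81 + (z_c − 0 − x)×3.35
Column B: 1.15×0 + 0.487×0.929 + 28.4×2.77 + (z_c − 1.15 − 28.887)×3.35
The z_c×3.35 term appears on both sides and cancels. Collect the known terms of each column as K = Σ(ρt)_known − 3.35 × (depth of known layers): K_A = 0 − 3.35×0 = 0; K_B = 79.120423 − 3.35×(1.15 + 28.887) = −21.503527.
Balance: K_A − x×(3.35 − 2.81) = K_B, so x = (K_A − K_B)/(3.35 − 2.81) = 21.5035/0.54 = 39.8 km.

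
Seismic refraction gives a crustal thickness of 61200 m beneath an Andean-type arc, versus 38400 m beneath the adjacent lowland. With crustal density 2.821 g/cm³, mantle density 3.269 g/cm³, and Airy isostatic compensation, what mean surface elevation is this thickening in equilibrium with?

3120 m

Excess crust Δ = 61200 m − 38400 m = 22800 m, split between elevation h and root r with h + r = Δ.
Airy balance ρ_c h = (ρ_m − ρ_c) r gives r = h ρ_c/(ρ_m − ρ_c), so h (1 + ρ_c/(ρ_m − ρ_c)) = Δ, i.e. h = Δ (ρ_m − ρ_c)/ρ_m.
h = 22800 m × 0.448/3.269 = 3120 m.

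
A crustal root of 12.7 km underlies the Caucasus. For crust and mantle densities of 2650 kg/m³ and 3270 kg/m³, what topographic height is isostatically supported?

2.97 km

By Archimedes' principle applied to the lithosphere: ρ_c h = (ρ_m − ρ_c) r.
h = r (ρ_m − ρ_c) / ρ_c = 12.7 km × (3270 − 2650) / 2650 = 2.97 km.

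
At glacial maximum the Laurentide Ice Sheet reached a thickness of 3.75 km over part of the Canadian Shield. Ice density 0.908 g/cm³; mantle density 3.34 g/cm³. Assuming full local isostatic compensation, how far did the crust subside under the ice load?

Balancing pressure at the compensation depth: the ice load ρ_ice t is balanced by mantle displaced below, ρ_m s.
s = t ρ_ice / ρ_m = 3.75 km × 0.908/3.34 = 1.02 km.

1.02 km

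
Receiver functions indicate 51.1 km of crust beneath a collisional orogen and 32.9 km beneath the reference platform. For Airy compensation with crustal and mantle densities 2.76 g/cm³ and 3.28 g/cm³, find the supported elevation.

Excess crust Δ = 51.1 km − 32.9 km = 18.2 km, split between elevation h and root r with h + r = Δ.
Airy balance ρ_c h = (ρ_m − ρ_c) r gives r = h ρ_c/(ρ_m − ρ_c), so h (1 + ρ_c/(ρ_m − ρ_c)) = Δ, i.e. h = Δ (ρ_m − ρ_c)/ρ_m.
h = 18.2 km × 0.52/3.28 = 2.89 km.

2.89 km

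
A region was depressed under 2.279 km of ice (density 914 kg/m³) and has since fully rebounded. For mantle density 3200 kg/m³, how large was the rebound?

Removing the load lets mantle flow back in; uplift u satisfies ρ_ice t = ρ_m u.
u = t ρ_ice/ρ_m = 2.279 km × 914/3200 = 0.651 km.

0.651 km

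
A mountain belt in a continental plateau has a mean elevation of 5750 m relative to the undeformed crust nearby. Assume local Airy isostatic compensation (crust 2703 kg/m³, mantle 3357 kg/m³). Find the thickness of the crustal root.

23800 m

By Archimedes' principle applied to the lithosphere: the weight of the topography is balanced by the buoyancy of the root, ρ_c h = (ρ_m − ρ_c) r.
r = h · ρ_c / (ρ_m − ρ_c) = 5750 m × 2703 / (3357 − 2703) = 23800 m.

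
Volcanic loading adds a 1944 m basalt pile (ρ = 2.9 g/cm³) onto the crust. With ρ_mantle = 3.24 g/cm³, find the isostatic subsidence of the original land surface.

1740 m

Subaerial loading: s = t ρ_load / ρ_m.
s = 1944 m × 2.9/3.24 = 1740 m.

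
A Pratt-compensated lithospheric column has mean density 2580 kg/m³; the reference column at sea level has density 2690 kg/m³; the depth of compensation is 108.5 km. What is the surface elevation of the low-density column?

4.63 km

ρ_ref D = ρ (D + h) → h = D (ρ_ref − ρ)/ρ.
h = 108.5 km × (2690 − 2580)/2580 = 4.63 km.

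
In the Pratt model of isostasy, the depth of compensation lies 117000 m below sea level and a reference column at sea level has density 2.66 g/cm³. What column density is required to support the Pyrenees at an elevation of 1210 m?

2.63 g/cm³

Pratt balance: ρ_ref D = ρ (D + h).
ρ = ρ_ref D/(D + h) = 2.66 × 117000 m/(117000 m + 1210 m) = 2.63 g/cm³.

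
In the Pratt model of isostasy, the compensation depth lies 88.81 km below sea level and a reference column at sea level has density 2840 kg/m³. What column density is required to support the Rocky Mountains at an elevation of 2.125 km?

Pratt balance: ρ_ref D = ρ (D + h).
ρ = ρ_ref D/(D + h) = 2840 × 88.81 km/(88.81 km + 2.125 km) = 2770 kg/m³.

2770 kg/m³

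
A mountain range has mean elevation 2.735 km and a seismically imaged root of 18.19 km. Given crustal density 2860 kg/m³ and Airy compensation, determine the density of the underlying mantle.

Airy balance: ρ_c h = (ρ_m − ρ_c) r → ρ_m = ρ_c (1 + h/r).
ρ_m = 2860 × (1 + 2.735 km/18.19 km) = 3290 kg/m³.

3290 kg/m³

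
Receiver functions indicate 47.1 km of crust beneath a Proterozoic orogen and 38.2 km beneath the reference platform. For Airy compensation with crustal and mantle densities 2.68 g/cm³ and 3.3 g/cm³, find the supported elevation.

1.67 km

Excess crust Δ = 47.1 km − 38.2 km = 8.9 km, split between elevation h and root r with h + r = Δ.
Airy balance ρ_c h = (ρ_m − ρ_c) r gives r = h ρ_c/(ρ_m − ρ_c), so h (1 + ρ_c/(ρ_m − ρ_c)) = Δ, i.e. h = Δ (ρ_m − ρ_c)/ρ_m.
h = 8.9 km × 0.62/3.3 = 1.67 km.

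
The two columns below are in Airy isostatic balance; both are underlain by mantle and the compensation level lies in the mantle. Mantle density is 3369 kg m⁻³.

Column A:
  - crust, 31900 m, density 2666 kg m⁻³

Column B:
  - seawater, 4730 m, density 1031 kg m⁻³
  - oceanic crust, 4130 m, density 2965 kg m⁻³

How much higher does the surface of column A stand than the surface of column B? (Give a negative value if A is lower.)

2880 m

For any compensation level in the mantle, the mantle terms cancel and isostasy reduces to e = (Σt_A − Σt_B) − (Σ(ρt)_A − Σ(ρt)_B) / ρ_m.
Σt_A = 31900 m; Σt_B = 8860 m; Σ(ρt)_A = 85045400; Σ(ρt)_B = 17122080 (in m·kg m⁻³).
e = (31900 − 8860) − (85045400 − 17122080) / 3369 = 2880 m.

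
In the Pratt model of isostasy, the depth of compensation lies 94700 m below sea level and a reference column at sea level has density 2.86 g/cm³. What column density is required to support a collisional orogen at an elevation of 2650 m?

2.78 g/cm³

Pratt balance: ρ_ref D = ρ (D + h).
ρ = ρ_ref D/(D + h) = 2.86 × 94700 m/(94700 m + 2650 m) = 2.78 g/cm³.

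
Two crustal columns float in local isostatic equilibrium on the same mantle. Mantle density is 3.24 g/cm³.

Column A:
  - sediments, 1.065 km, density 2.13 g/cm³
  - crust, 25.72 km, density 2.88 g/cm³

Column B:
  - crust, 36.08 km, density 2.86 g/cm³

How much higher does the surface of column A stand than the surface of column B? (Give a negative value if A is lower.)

−1.01 km

For any compensation level in the mantle, the mantle terms cancel and isostasy reduces to e = (Σt_A − Σt_B) − (Σ(ρt)_A − Σ(ρt)_B) / ρ_m.
Σt_A = 26.785 km; Σt_B = 36.08 km; Σ(ρt)_A = 76.34205; Σ(ρt)_B = 103.1888 (in km·g/cm³).
e = (26.785 − 36.08) − (76.34205 − 103.1888) / 3.24 = −1.01 km.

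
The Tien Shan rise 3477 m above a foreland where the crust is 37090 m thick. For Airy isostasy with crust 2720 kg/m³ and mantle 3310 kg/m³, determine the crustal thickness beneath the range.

Root depth r = h ρ_c / (ρ_m − ρ_c) = 3477 m × 2720 / 590 = 16030 m.
Total thickness = T + h + r = 37090 m + 3477 m + 16030 m = 56600 m.

56600 m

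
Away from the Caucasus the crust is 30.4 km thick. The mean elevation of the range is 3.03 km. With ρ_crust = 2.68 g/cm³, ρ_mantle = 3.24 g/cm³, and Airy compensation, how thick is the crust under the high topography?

47.9 km

Root depth r = h ρ_c / (ρ_m − ρ_c) = 3.03 km × 2.68 / 0.56 = 14.5 km.
Total thickness = T + h + r = 30.4 km + 3.03 km + 14.5 km = 47.9 km.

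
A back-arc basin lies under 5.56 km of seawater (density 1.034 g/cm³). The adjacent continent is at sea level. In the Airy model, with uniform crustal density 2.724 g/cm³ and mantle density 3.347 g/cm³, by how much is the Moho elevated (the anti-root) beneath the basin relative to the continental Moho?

15.1 km

In Airy isostatic equilibrium: replacing crust with seawater at the top is compensated by replacing crust with mantle at the base: d (ρ_c − ρ_w) = a (ρ_m − ρ_c).
a = d (ρ_c − ρ_w)/(ρ_m − ρ_c) = 5.56 km × 1.69/0.623 = 15.1 km.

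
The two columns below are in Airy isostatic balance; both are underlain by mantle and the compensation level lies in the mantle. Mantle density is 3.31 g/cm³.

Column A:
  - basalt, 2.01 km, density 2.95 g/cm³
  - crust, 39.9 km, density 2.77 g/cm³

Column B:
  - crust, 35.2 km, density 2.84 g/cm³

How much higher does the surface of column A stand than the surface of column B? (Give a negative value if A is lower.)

1.73 km

For any compensation level in the mantle, the mantle terms cancel and isostasy reduces to e = (Σt_A − Σt_B) − (Σ(ρt)_A − Σ(ρt)_B) / ρ_m.
Σt_A = 41.91 km; Σt_B = 35.2 km; Σ(ρt)_A = 116.4525; Σ(ρt)_B = 99.968 (in km·g/cm³).
e = (41.91 − 35.2) − (116.4525 − 99.968) / 3.31 = 1.73 km.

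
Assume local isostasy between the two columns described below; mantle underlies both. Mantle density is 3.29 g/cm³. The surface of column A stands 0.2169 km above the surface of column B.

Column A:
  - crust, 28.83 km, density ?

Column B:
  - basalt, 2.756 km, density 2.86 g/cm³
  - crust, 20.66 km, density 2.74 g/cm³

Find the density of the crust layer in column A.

2.83 g/cm³

Take the compensation level at the base of the deeper column (depth z_c below the surface of column A) and equate Σ ρ_i t_i down to z_c; mantle fills any gap and the z_c terms cancel.
Column A: 28.83×ρ + (z_c − 28.83)×3.29
Column B: 0.2169×0 + 2.756×2.86 + 20.66×2.74 + (z_c − 0.2169 − 23.416)×3.29
The z_c×3.29 term appears on both sides and cancels. Collect the known terms of each column as K = Σ(ρt)_known − 3.29 × (depth of known layers): K_A = 0 − 3.29×28.83 = −94.8507; K_B = 64.49056 − 3.29×(0.2169 + 23.416) = −13.261681.
Balance: K_A + 28.83×ρ = K_B, so ρ = (K_B − K_A)/28.83 = 81.589/28.83 = 2.83 g/cm³.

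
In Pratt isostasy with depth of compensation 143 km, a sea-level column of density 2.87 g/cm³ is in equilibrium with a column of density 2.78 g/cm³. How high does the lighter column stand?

4.63 km

ρ_ref D = ρ (D + h) → h = D (ρ_ref − ρ)/ρ.
h = 143 km × (2.87 − 2.78)/2.78 = 4.63 km.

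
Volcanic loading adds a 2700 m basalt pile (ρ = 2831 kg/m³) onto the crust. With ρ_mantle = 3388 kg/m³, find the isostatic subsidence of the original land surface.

Subaerial loading: s = t ρ_load / ρ_m.
s = 2700 m × 2831/3388 = 2260 m.

2260 m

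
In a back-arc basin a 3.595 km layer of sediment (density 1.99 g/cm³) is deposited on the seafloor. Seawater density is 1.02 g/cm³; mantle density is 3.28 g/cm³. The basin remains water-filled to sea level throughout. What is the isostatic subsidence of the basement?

1.54 km

Submarine loading: the sediment displaces seawater, and the subsidence is in turn flooded, so s (ρ_m − ρ_w) = t (ρ_sed − ρ_w).
s = 3.595 km × (1.99 − 1.02) / (3.28 − 1.02) = 1.54 km.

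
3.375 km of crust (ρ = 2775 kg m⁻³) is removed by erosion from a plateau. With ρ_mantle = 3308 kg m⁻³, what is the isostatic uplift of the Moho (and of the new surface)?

Unloading: uplift u = e ρ_c/ρ_m = 3.375 km × 2775/3308 = 2.83 km.

2.83 km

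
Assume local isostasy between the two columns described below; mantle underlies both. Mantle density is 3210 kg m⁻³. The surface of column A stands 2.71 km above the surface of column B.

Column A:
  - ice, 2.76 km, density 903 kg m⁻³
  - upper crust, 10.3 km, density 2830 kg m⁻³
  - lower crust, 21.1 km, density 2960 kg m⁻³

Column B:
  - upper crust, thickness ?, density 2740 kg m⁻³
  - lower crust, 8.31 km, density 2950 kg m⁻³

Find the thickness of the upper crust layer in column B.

Take the compensation level at the base of the deeper column (depth z_c below the surface of column A) and equate Σ ρ_i t_i down to z_c; mantle fills any gap and the z_c terms cancel.
Column A: 2.76×903 + 10.3×2830 + 21.1×2960 + (z_c − 34.16)×3210
Column B: 2.71×0 + x×2740 + 8.31×2950 + (z_c − 2.71 − 8.31 − x)×3210
The z_c×3210 term appears on both sides and cancels. Collect the known terms of each column as K = Σ(ρt)_known − 3210 × (depth of known layers): K_A = 94097.28 − 3210×34.16 = −15556.32; K_B = 24514.5 − 3210×(2.71 + 8.31) = −10859.7.
Balance: K_A = K_B − x×(3210 − 2740), so x = (K_B − K_A)/(3210 − 2740) = 4696.62/470 = 9.99 km.

9.99 km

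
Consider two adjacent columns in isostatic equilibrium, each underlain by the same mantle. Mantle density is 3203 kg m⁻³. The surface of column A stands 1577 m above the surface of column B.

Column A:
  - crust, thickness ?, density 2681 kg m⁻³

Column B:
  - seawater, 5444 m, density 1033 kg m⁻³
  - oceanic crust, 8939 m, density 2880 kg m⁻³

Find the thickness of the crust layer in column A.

37800 m

Take the compensation level at the base of the deeper column (depth z_c below the surface of column A) and equate Σ ρ_i t_i down to z_c; mantle fills any gap and the z_c terms cancel.
Column A: x×2681 + (z_c − 0 − x)×3203
Column B: 1577×0 + 5444×1033 + 8939×2880 + (z_c − 1577 − 14383)×3203
The z_c×3203 term appears on both sides and cancels. Collect the known terms of each column as K = Σ(ρt)_known − 3203 × (depth of known layers): K_A = 0 − 3203×0 = 0; K_B = 31367972 − 3203×(1577 + 14383) = −19751908.
Balance: K_A − x×(3203 − 2681) = K_B, so x = (K_A − K_B)/(3203 − 2681) = 19751900/522 = 37800 m.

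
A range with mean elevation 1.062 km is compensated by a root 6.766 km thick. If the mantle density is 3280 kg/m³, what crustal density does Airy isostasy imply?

ρ_c h = (ρ_m − ρ_c) r → ρ_c (h + r) = ρ_m r → ρ_c = ρ_m r / (h + r).
ρ_c = 3280 × 6.766 km / (1.062 km + 6.766 km) = 2840 kg/m³.

2840 kg/m³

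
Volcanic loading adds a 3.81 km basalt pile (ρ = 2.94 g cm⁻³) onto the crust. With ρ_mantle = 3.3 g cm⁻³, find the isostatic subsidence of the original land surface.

Subaerial loading: s = t ρ_load / ρ_m.
s = 3.81 km × 2.94/3.3 = 3.39 km.

3.39 km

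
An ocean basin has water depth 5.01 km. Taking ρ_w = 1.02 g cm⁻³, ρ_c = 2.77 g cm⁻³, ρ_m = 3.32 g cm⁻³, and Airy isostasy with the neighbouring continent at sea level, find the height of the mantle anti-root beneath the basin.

Isostatic balance requires: replacing crust with seawater at the top is compensated by replacing crust with mantle at the base: d (ρ_c − ρ_w) = a (ρ_m − ρ_c).
a = d (ρ_c − ρ_w)/(ρ_m − ρ_c) = 5.01 km × 1.75/0.55 = 15.9 km.

15.9 km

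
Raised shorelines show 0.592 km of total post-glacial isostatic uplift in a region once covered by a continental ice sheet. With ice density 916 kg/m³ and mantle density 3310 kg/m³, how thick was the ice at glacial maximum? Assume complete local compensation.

u = t ρ_ice/ρ_m → t = u ρ_m/ρ_ice = 0.592 km × 3310/916 = 2.14 km.

2.14 km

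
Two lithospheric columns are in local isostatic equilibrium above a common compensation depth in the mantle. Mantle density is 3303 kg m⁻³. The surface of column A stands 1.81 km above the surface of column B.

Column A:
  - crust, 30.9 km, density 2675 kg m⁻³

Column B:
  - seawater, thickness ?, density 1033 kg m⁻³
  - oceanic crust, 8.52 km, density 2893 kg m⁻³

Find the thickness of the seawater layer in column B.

Take the compensation level at the base of the deeper column (depth z_c below the surface of column A) and equate Σ ρ_i t_i down to z_c; mantle fills any gap and the z_c terms cancel.
Column A: 30.9×2675 + (z_c − 30.9)×3303
Column B: 1.81×0 + x×1033 + 8.52×2893 + (z_c − 1.81 − 8.52 − x)×3303
The z_c×3303 term appears on both sides and cancels. Collect the known terms of each column as K = Σ(ρt)_known − 3303 × (depth of known layers): K_A = 82657.5 − 3303×30.9 = −19405.2; K_B = 24648.36 − 3303×(1.81 + 8.52) = −9471.63.
Balance: K_A = K_B − x×(3303 − 1033), so x = (K_B − K_A)/(3303 − 1033) = 9933.57/2270 = 4.38 km.

4.38 km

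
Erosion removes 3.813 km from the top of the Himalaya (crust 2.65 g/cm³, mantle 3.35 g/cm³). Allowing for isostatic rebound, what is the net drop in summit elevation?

Rebound u = e ρ_c/ρ_m = 3.813 km × 2.65/3.35 = 3.016 km.
Net surface drop = e − u = 3.813 km − 3.016 km = e (ρ_m − ρ_c)/ρ_m = 0.797 km.

0.797 km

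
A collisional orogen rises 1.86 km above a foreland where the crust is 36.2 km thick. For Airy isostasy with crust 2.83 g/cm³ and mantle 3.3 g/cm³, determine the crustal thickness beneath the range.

Root depth r = h ρ_c / (ρ_m − ρ_c) = 1.86 km × 2.83 / 0.47 = 11.2 km.
Total thickness = T + h + r = 36.2 km + 1.86 km + 11.2 km = 49.3 km.

49.3 km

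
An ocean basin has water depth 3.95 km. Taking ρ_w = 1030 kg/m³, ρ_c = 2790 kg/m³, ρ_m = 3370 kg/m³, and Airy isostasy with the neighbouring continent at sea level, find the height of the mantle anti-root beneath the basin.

12 km

By Archimedes' principle applied to the lithosphere: replacing crust with seawater at the top is compensated by replacing crust with mantle at the base: d (ρ_c − ρ_w) = a (ρ_m − ρ_c).
a = d (ρ_c − ρ_w)/(ρ_m − ρ_c) = 3.95 km × 1760/580 = 12 km.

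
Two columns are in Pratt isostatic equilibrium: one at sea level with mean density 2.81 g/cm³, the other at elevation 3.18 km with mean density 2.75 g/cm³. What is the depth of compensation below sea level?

ρ_ref D = ρ (D + h) → D (ρ_ref − ρ) = ρ h.
D = ρ h/(ρ_ref − ρ) = 2.75 × 3.18 km/(2.81 − 2.75) = 146 km.

146 km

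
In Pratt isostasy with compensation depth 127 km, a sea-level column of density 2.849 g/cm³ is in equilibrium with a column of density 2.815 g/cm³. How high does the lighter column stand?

ρ_ref D = ρ (D + h) → h = D (ρ_ref − ρ)/ρ.
h = 127 km × (2.849 − 2.815)/2.815 = 1.53 km.

1.53 km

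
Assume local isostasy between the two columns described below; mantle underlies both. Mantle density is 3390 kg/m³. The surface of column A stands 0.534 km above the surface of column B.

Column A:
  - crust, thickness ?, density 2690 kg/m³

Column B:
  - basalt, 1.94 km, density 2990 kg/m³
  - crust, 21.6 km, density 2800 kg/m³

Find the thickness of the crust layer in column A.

21.9 km

Take the compensation level at the base of the deeper column (depth z_c below the surface of column A) and equate Σ ρ_i t_i down to z_c; mantle fills any gap and the z_c terms cancel.
Column A: x×2690 + (z_c − 0 − x)×3390
Column B: 0.534×0 + 1.94×2990 + 21.6×2800 + (z_c − 0.534 − 23.54)×3390
The z_c×3390 term appears on both sides and cancels. Collect the known terms of each column as K = Σ(ρt)_known − 3390 × (depth of known layers): K_A = 0 − 3390×0 = 0; K_B = 66280.6 − 3390×(0.534 + 23.54) = −15330.26.
Balance: K_A − x×(3390 − 2690) = K_B, so x = (K_A − K_B)/(3390 − 2690) = 15330.3/700 = 21.9 km.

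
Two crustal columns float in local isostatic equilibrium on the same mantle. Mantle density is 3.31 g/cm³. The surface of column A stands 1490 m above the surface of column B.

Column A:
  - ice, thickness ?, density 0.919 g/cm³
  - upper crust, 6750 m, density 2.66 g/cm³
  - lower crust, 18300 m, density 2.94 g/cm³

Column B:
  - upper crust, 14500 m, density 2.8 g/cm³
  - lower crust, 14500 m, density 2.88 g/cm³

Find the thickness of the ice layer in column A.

3100 m

Take the compensation level at the base of the deeper column (depth z_c below the surface of column A) and equate Σ ρ_i t_i down to z_c; mantle fills any gap and the z_c terms cancel.
Column A: x×0.919 + 6750×2.66 + 18300×2.94 + (z_c − 25050 − x)×3.31
Column B: 1490×0 + 14500×2.8 + 14500×2.88 + (z_c − 1490 − 29000)×3.31
The z_c×3.31 term appears on both sides and cancels. Collect the known terms of each column as K = Σ(ρt)_known − 3.31 × (depth of known layers): K_A = 71757 − 3.31×25050 = −11158.5; K_B = 82360 − 3.31×(1490 + 29000) = −18561.9.
Balance: K_A − x×(3.31 − 0.919) = K_B, so x = (K_A − K_B)/(3.31 − 0.919) = 7403.4/2.391 = 3100 m.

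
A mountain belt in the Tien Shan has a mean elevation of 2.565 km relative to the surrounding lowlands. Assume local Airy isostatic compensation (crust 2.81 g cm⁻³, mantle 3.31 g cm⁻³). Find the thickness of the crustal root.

By Archimedes' principle applied to the lithosphere: the weight of the topography is balanced by the buoyancy of the root, ρ_c h = (ρ_m − ρ_c) r.
r = h · ρ_c / (ρ_m − ρ_c) = 2.565 km × 2.81 / (3.31 − 2.81) = 14.4 km.

14.4 km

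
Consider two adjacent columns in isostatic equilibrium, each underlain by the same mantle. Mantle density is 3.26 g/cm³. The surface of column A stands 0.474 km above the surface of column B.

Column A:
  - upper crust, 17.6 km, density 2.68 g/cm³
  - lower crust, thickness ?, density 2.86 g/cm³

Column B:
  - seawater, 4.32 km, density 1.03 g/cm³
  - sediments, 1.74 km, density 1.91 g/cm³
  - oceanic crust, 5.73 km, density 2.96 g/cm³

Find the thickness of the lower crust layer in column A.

12.6 km

Take the compensation level at the base of the deeper column (depth z_c below the surface of column A) and equate Σ ρ_i t_i down to z_c; mantle fills any gap and the z_c terms cancel.
Column A: 17.6×2.68 + x×2.86 + (z_c − 17.6 − x)×3.26
Column B: 0.474×0 + 4.32×1.03 + 1.74×1.91 + 5.73×2.96 + (z_c − 0.474 − 11.79)×3.26
The z_c×3.26 term appears on both sides and cancels. Collect the known terms of each column as K = Σ(ρt)_known − 3.26 × (depth of known layers): K_A = 47.168 − 3.26×17.6 = −10.208; K_B = 24.7338 − 3.26×(0.474 + 11.79) = −15.24684.
Balance: K_A − x×(3.26 − 2.86) = K_B, so x = (K_A − K_B)/(3.26 − 2.86) = 5.03884/0.4 = 12.6 km.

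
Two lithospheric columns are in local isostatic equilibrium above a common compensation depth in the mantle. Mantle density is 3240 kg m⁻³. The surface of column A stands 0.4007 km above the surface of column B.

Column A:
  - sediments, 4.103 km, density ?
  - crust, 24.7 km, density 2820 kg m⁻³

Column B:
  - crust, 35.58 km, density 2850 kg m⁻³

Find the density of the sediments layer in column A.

Take the compensation level at the base of the deeper column (depth z_c below the surface of column A) and equate Σ ρ_i t_i down to z_c; mantle fills any gap and the z_c terms cancel.
Column A: 4.103×ρ + 24.7×2820 + (z_c − 28.803)×3240
Column B: 0.4007×0 + 35.58×2850 + (z_c − 0.4007 − 35.58)×3240
The z_c×3240 term appears on both sides and cancels. Collect the known terms of each column as K = Σ(ρt)_known − 3240 × (depth of known layers): K_A = 69654 − 3240×28.803 = −23667.72; K_B = 101403 − 3240×(0.4007 + 35.58) = −15174.468.
Balance: K_A + 4.103×ρ = K_B, so ρ = (K_B − K_A)/4.103 = 8493.25/4.103 = 2070 kg m⁻³.

2070 kg m⁻³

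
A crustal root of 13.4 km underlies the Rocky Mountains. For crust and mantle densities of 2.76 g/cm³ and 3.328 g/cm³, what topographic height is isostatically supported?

Isostatic balance requires: ρ_c h = (ρ_m − ρ_c) r.
h = r (ρ_m − ρ_c) / ρ_c = 13.4 km × (3.328 − 2.76) / 2.76 = 2.76 km.

2.76 km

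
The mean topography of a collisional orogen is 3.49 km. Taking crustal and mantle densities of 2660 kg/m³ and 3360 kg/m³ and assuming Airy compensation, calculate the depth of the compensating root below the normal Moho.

In Airy isostatic equilibrium: the weight of the topography is balanced by the buoyancy of the root, ρ_c h = (ρ_m − ρ_c) r.
r = h · ρ_c / (ρ_m − ρ_c) = 3.49 km × 2660 / (3360 − 2660) = 13.3 km.

13.3 km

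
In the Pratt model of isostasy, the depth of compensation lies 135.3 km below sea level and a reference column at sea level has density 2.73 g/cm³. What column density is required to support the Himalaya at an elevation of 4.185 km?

2.65 g/cm³

Pratt balance: ρ_ref D = ρ (D + h).
ρ = ρ_ref D/(D + h) = 2.73 × 135.3 km/(135.3 km + 4.185 km) = 2.65 g/cm³.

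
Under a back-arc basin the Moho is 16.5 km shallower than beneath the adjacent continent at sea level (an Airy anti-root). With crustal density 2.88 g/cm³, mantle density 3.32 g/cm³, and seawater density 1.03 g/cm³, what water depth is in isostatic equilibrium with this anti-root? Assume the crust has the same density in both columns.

Replacing a thickness d of crust by seawater at the top must be balanced by replacing crust with mantle at the base: d (ρ_c − ρ_w) = a (ρ_m − ρ_c).
d = a (ρ_m − ρ_c)/(ρ_c − ρ_w) = 16.5 km × 0.44/1.85 = 3.92 km.

3.92 km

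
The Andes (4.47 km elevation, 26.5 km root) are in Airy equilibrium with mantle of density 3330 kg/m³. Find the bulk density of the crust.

2850 kg/m³

ρ_c h = (ρ_m − ρ_c) r → ρ_c (h + r) = ρ_m r → ρ_c = ρ_m r / (h + r).
ρ_c = 3330 × 26.5 km / (4.47 km + 26.5 km) = 2850 kg/m³.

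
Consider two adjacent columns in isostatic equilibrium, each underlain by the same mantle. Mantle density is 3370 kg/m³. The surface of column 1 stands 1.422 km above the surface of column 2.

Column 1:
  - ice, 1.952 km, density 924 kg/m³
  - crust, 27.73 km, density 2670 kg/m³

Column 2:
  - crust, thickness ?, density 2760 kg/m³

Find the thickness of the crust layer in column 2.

31.8 km

Take the compensation level at the base of the deeper column (depth z_c below the surface of column 1) and equate Σ ρ_i t_i down to z_c; mantle fills any gap and the z_c terms cancel.
Column 1: 1.952×924 + 27.73×2670 + (z_c − 29.682)×3370
Column 2: 1.422×0 + x×2760 + (z_c − 1.422 − 0 − x)×3370
The z_c×3370 term appears on both sides and cancels. Collect the known terms of each column as K = Σ(ρt)_known − 3370 × (depth of known layers): K_1 = 75842.748 − 3370×29.682 = −24185.592; K_2 = 0 − 3370×(1.422 + 0) = −4792.14.
Balance: K_1 = K_2 − x×(3370 − 2760), so x = (K_2 − K_1)/(3370 − 2760) = 19393.5/610 = 31.8 km.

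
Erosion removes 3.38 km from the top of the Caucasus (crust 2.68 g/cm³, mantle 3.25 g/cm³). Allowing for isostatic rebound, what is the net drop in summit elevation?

Rebound u = e ρ_c/ρ_m = 3.38 km × 2.68/3.25 = 2.787 km.
Net surface drop = e − u = 3.38 km − 2.787 km = e (ρ_m − ρ_c)/ρ_m = 0.593 km.

0.593 km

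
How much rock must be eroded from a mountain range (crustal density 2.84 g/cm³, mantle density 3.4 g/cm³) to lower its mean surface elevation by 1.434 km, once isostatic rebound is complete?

8.71 km

Net drop Δ = e − u = e − e ρ_c/ρ_m = e (ρ_m − ρ_c)/ρ_m.
e = Δ ρ_m/(ρ_m − ρ_c) = 1.434 km × 3.4/0.56 = 8.71 km.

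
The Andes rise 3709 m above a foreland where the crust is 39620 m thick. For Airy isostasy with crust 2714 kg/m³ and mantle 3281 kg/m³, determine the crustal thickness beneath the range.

Root depth r = h ρ_c / (ρ_m − ρ_c) = 3709 m × 2714 / 567 = 17750 m.
Total thickness = T + h + r = 39620 m + 3709 m + 17750 m = 61100 m.

61100 m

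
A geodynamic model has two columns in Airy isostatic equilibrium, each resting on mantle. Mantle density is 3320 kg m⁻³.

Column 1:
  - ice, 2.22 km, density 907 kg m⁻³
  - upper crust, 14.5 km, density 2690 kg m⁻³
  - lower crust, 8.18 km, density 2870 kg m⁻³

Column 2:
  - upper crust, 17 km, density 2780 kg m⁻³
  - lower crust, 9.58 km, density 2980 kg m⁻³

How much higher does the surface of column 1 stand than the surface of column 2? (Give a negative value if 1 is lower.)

1.73 km

For any compensation level in the mantle, the mantle terms cancel and isostasy reduces to e = (Σt_1 − Σt_2) − (Σ(ρt)_1 − Σ(ρt)_2) / ρ_m.
Σt_1 = 24.9 km; Σt_2 = 26.58 km; Σ(ρt)_1 = 64495.14; Σ(ρt)_2 = 75808.4 (in km·kg m⁻³).
e = (24.9 − 26.58) − (64495.14 − 75808.4) / 3320 = 1.73 km.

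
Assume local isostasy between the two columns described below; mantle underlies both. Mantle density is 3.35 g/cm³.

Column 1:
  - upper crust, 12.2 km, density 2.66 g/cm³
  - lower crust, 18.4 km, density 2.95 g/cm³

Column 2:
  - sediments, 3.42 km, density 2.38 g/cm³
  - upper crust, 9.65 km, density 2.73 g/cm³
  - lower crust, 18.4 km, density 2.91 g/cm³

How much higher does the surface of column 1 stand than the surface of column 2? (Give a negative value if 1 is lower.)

−0.483 km

For any compensation level in the mantle, the mantle terms cancel and isostasy reduces to e = (Σt_1 − Σt_2) − (Σ(ρt)_1 − Σ(ρt)_2) / ρ_m.
Σt_1 = 30.6 km; Σt_2 = 31.47 km; Σ(ρt)_1 = 86.732; Σ(ρt)_2 = 88.0281 (in km·g/cm³).
e = (30.6 − 31.47) − (86.732 − 88.0281) / 3.35 = −0.483 km.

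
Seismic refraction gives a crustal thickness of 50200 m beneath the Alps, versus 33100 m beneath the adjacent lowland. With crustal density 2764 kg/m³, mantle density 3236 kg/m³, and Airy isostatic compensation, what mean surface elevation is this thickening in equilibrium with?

Excess crust Δ = 50200 m − 33100 m = 17100 m, split between elevation h and root r with h + r = Δ.
Airy balance ρ_c h = (ρ_m − ρ_c) r gives r = h ρ_c/(ρ_m − ρ_c), so h (1 + ρ_c/(ρ_m − ρ_c)) = Δ, i.e. h = Δ (ρ_m − ρ_c)/ρ_m.
h = 17100 m × 472/3236 = 2490 m.

2490 m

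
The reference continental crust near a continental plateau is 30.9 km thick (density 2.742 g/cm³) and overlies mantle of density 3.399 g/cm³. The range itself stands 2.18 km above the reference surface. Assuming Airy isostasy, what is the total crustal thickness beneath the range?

42.2 km

Root depth r = h ρ_c / (ρ_m − ρ_c) = 2.18 km × 2.742 / 0.657 = 9.098 km.
Total thickness = T + h + r = 30.9 km + 2.18 km + 9.098 km = 42.2 km.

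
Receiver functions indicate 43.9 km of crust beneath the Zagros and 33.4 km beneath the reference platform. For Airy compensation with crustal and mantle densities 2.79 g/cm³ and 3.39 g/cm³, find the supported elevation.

1.86 km

Excess crust Δ = 43.9 km − 33.4 km = 10.5 km, split between elevation h and root r with h + r = Δ.
Airy balance ρ_c h = (ρ_m − ρ_c) r gives r = h ρ_c/(ρ_m − ρ_c), so h (1 + ρ_c/(ρ_m − ρ_c)) = Δ, i.e. h = Δ (ρ_m − ρ_c)/ρ_m.
h = 10.5 km × 0.6/3.39 = 1.86 km.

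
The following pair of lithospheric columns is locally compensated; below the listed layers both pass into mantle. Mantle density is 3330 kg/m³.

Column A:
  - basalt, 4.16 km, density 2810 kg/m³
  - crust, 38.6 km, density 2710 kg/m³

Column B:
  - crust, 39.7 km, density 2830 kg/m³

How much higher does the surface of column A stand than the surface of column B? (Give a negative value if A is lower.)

1.88 km

For any compensation level in the mantle, the mantle terms cancel and isostasy reduces to e = (Σt_A − Σt_B) − (Σ(ρt)_A − Σ(ρt)_B) / ρ_m.
Σt_A = 42.76 km; Σt_B = 39.7 km; Σ(ρt)_A = 116295.6; Σ(ρt)_B = 112351 (in km·kg/m³).
e = (42.76 − 39.7) − (116295.6 − 112351) / 3330 = 1.88 km.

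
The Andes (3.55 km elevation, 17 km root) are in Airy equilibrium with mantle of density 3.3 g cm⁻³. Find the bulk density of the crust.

ρ_c h = (ρ_m − ρ_c) r → ρ_c (h + r) = ρ_m r → ρ_c = ρ_m r / (h + r).
ρ_c = 3.3 × 17 km / (3.55 km + 17 km) = 2.73 g cm⁻³.

2.73 g cm⁻³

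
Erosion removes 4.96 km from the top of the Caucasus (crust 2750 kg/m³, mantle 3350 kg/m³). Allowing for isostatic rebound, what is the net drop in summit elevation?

0.888 km

Rebound u = e ρ_c/ρ_m = 4.96 km × 2750/3350 = 4.072 km.
Net surface drop = e − u = 4.96 km − 4.072 km = e (ρ_m − ρ_c)/ρ_m = 0.888 km.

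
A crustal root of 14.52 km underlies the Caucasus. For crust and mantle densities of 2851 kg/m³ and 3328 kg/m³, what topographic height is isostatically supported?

2.43 km

Balancing pressure at the compensation depth: ρ_c h = (ρ_m − ρ_c) r.
h = r (ρ_m − ρ_c) / ρ_c = 14.52 km × (3328 − 2851) / 2851 = 2.43 km.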